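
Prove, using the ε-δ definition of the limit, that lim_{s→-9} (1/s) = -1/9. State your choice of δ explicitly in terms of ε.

δ = min(9/2, (81/2)ε)

Let ε > 0. We seek δ > 0 such that 0 < |s + 9| < δ implies |1/s + 1/9| < ε.
|1/s + 1/9| = |-9 − s|/(9·|s|) = |s + 9|/(9|s|).
Restrict δ ≤ 9/2. Then |s + 9| < 9/2 gives |s| > 9/2, so 9|s| > 81/2.
Then |1/s + 1/9| < |s + 9|/(81/2), which is < ε when |s + 9| < (81/2)ε.
Take δ = min(9/2, (81/2)ε). Then 0 < |s + 9| < δ gives both |s + 9| < 9/2 and |s + 9| < (81/2)ε, so |1/s + 1/9| < ε.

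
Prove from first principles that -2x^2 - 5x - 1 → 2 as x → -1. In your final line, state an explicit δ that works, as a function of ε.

δ = min(1, ε/7)

Let ε > 0 be given. We want δ > 0 such that 0 < |x + 1| < δ implies |(-2x^2 - 5x - 1) − 2| < ε.
(-2x^2 - 5x - 1) − 2 = -2x^2 - 5x - 3 = (x + 1)(-2x - 3).
So |(-2x^2 - 5x - 1) − 2| = |x + 1|·|-2x - 3|.
Assume first that |x + 1| < 1, so |x| < 2. Then |-2x - 3| ≤ 2·2 + 3 = 7.
Hence |(-2x^2 - 5x - 1) − 2| ≤ 7|x + 1| < ε provided |x + 1| < ε/7.
Take δ = min(1, ε/7). Then 0 < |x + 1| < δ gives both |x + 1| < 1 and |x + 1| < ε/7, so |(-2x^2 - 5x - 1) − 2| < ε.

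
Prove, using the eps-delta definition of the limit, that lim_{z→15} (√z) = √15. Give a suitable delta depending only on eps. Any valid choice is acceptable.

Let eps > 0 be given. We want delta > 0 such that 0 < |z − 15| < delta implies |√z − √15| < eps.
Rationalise: √z − √15 = (z − 15)/(√z + √15), so |√z − √15| = |z − 15|/(√z + √15).
Restrict delta ≤ 15 so that |z − 15| < 15 forces z > 0, and then √z + √15 > √15.
Hence |√z − √15| < |z − 15|/√15, which is < eps once |z − 15| < √15·eps.
Take delta = min(15, √15·eps). If 0 < |z − 15| < delta then z > 0 and |√z − √15| < |z − 15|/√15 < eps.

delta = min(15, √15·eps)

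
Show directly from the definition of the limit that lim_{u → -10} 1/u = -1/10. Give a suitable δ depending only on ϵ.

δ = min(5, 50ϵ)

Let ϵ > 0 be given. We seek δ > 0 such that 0 < |u + 10| < δ implies |1/u + 1/10| < ϵ.
|1/u + 1/10| = |-10 − u|/(10·|u|) = |u + 10|/(10|u|).
Require δ ≤ 5 so that |u| > 10 − 5 = 5, hence 10|u| > 50.
Then |1/u + 1/10| < |u + 10|/50, which is < ϵ when |u + 10| < 50ϵ.
Take δ = min(5, 50ϵ). Then 0 < |u + 10| < δ gives both |u + 10| < 5 and |u + 10| < 50ϵ, so |1/u + 1/10| < ϵ.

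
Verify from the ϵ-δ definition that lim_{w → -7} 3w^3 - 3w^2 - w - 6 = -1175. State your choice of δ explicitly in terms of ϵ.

Let ϵ > 0. We want δ > 0 such that 0 < |w + 7| < δ implies |(3w^3 - 3w^2 - w - 6) + 1175| < ϵ.
(3w^3 - 3w^2 - w - 6) + 1175 = 3w^3 - 3w^2 - w + 1169 = (w + 7)(3w^2 - 24w + 167).
So |(3w^3 - 3w^2 - w - 6) + 1175| = |w + 7|·|3w^2 - 24w + 167|.
Require δ ≤ 1. Then |w + 7| < 1 gives |w| < 8, and by the triangle inequality |3w^2 - 24w + 167| ≤ 3·8^2 + 24·8 + 167 = 551.
Hence |(3w^3 - 3w^2 - w - 6) + 1175| ≤ 551|w + 7| < ϵ provided |w + 7| < ϵ/551.
Choosing δ = min(1, ϵ/551) ensures both conditions, hence |(3w^3 - 3w^2 - w - 6) + 1175| < ϵ.

δ = min(1, ϵ/551)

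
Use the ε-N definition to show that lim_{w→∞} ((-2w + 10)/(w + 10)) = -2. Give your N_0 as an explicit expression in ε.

N_0 = 30/ε

Fix ε > 0. We seek N_0 > 0 such that w > N_0 implies |(-2w + 10)/(w + 10) + 2| < ε.
(-2w + 10)/(w + 10) + 2 = ((-2w + 10) − (-2)(w + 10)) / ((w + 10)) = 30/((w + 10)).
For w > 0 we have w + 10 > w, so |(-2w + 10)/(w + 10) + 2| = 30/((w + 10)) < 30/(w) = 30/w.
Thus |(-2w + 10)/(w + 10) + 2| < ε whenever w > 30/ε.
Take N_0 = 30/ε. If w > N_0 then |(-2w + 10)/(w + 10) + 2| < 30/w < ε.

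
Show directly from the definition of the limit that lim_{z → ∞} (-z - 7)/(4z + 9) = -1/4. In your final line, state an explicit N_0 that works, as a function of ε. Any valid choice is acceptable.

Suppose ε > 0. We seek N_0 > 0 such that z > N_0 implies |(-z - 7)/(4z + 9) + 1/4| < ε.
(-z - 7)/(4z + 9) + 1/4 = (4(-z - 7) − (-1)(4z + 9)) / (4(4z + 9)) = -19/(4(4z + 9)).
For z > 0 we have 4z + 9 > 4z, so |(-z - 7)/(4z + 9) + 1/4| = 19/(4(4z + 9)) < 19/(4·4z) = (19/16)/z.
Thus |(-z - 7)/(4z + 9) + 1/4| < ε whenever z > (19/16)/ε.
Take N_0 = (19/16)/ε. If z > N_0 then |(-z - 7)/(4z + 9) + 1/4| < (19/16)/z < ε.

N_0 = (19/16)/ε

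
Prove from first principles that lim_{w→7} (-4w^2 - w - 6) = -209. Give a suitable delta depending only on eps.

Let eps > 0. We want delta > 0 such that 0 < |w − 7| < delta implies |(-4w^2 - w - 6) + 209| < eps.
(-4w^2 - w - 6) + 209 = -4w^2 - w + 203 = (w − 7)(-4w - 29).
So |(-4w^2 - w - 6) + 209| = |w − 7|·|-4w - 29|.
Require delta ≤ 1. Then |w − 7| < 1 gives |w| < 8, and by the triangle inequality |-4w - 29| ≤ 4·8 + 29 = 61.
Hence |(-4w^2 - w - 6) + 209| ≤ 61|w − 7| < eps provided |w − 7| < eps/61.
Take delta = min(1, eps/61). Then 0 < |w − 7| < delta gives both |w − 7| < 1 and |w − 7| < eps/61, so |(-4w^2 - w - 6) + 209| < eps.

delta = min(1, eps/61)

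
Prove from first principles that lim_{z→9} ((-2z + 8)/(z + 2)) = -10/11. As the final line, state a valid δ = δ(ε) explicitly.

δ = min(11/2, (121/24)ε)

Fix ε > 0. We want δ > 0 with 0 < |z − 9| < δ ⇒ |(-2z + 8)/(z + 2) + 10/11| < ε.
Combining over a common denominator, (-2z + 8)/(z + 2) + 10/11 = [(-2z + 8)·11 − (-10)·(z + 2)] / [11·(z + 2)] = -12(z − 9) / (11(z + 2)).
So |(-2z + 8)/(z + 2) + 10/11| = 12|z − 9| / (11·|z + 2|).
Restrict δ ≤ 11/2. Then |z − 9| < 11/2 gives |z + 2| = |(z − 9) + 11| ≥ 11 − 11/2 = 11/2.
Hence |(-2z + 8)/(z + 2) + 10/11| < 12|z − 9|/(11·(11/2)) = (24/121)|z − 9|, which is < ε once |z − 9| < (121/24)ε.
Take δ = min(11/2, (121/24)ε). Then 0 < |z − 9| < δ forces both bounds, so |(-2z + 8)/(z + 2) + 10/11| < ε.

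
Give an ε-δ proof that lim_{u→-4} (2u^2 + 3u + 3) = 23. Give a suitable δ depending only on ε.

Let ε > 0 be given. We want δ > 0 such that 0 < |u + 4| < δ implies |(2u^2 + 3u + 3) − 23| < ε.
(2u^2 + 3u + 3) − 23 = 2u^2 + 3u - 20 = (u + 4)(2u - 5).
So |(2u^2 + 3u + 3) − 23| = |u + 4|·|2u - 5|.
Require δ ≤ 2. Then |u + 4| < 2 gives |u| < 6, and by the triangle inequality |2u - 5| ≤ 2·6 + 5 = 17.
Hence |(2u^2 + 3u + 3) − 23| ≤ 17|u + 4| < ε provided |u + 4| < ε/17.
Choosing δ = min(2, ε/17) ensures both conditions, hence |(2u^2 + 3u + 3) − 23| < ε.

δ = min(2, ε/17)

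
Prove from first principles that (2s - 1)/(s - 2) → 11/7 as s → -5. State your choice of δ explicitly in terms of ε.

Suppose ε > 0. We want δ > 0 with 0 < |s + 5| < δ ⇒ |(2s - 1)/(s - 2) − (11/7)| < ε.
Combining over a common denominator, (2s - 1)/(s - 2) − (11/7) = [(2s - 1)·(-7) − (-11)·(s - 2)] / [(-7)·(s - 2)] = -3(s + 5) / ((-7)(s - 2)).
So |(2s - 1)/(s - 2) − (11/7)| = 3|s + 5| / (7·|s − 2|).
Require δ ≤ 7/2, so |s − 2| ≥ |-7| − |s + 5| > 7 − 7/2 = 7/2.
Hence |(2s - 1)/(s - 2) − (11/7)| < 3|s + 5|/(7·(7/2)) = (6/49)|s + 5|, which is < ε once |s + 5| < (49/6)ε.
Take δ = min(7/2, (49/6)ε). Then 0 < |s + 5| < δ forces both bounds, so |(2s - 1)/(s - 2) − (11/7)| < ε.

δ = min(7/2, (49/6)ε)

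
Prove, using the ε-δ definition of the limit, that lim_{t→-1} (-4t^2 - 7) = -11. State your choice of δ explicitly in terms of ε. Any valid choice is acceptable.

δ = min(2, ε/16)

Fix ε > 0. We want δ > 0 such that 0 < |t + 1| < δ implies |(-4t^2 - 7) + 11| < ε.
(-4t^2 - 7) + 11 = -4t^2 + 4 = (t + 1)(-4t + 4).
So |(-4t^2 - 7) + 11| = |t + 1|·|-4t + 4|.
Assume first that |t + 1| < 2, so |t| < 3. Then |-4t + 4| ≤ 4·3 + 4 = 16.
Hence |(-4t^2 - 7) + 11| ≤ 16|t + 1| < ε provided |t + 1| < ε/16.
Choosing δ = min(2, ε/16) ensures both conditions, hence |(-4t^2 - 7) + 11| < ε.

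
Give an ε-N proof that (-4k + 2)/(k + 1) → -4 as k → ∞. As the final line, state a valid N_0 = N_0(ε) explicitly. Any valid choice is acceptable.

N_0 = 6/ε

Fix ε > 0. For k ≥ 1, |(-4k + 2)/(k + 1) + 4| = |6|/((k + 1)) = 6/((k + 1)).
Since k + 1 ≥ k for k ≥ 1, this is ≤ 6/(k) = 6/k.
So |(-4k + 2)/(k + 1) + 4| < ε whenever k > 6/ε.
Take N_0 = 6/ε. If k > N_0 then |(-4k + 2)/(k + 1) + 4| ≤ 6/k < ε.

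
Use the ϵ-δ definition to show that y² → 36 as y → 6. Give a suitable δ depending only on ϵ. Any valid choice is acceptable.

δ = min(1, ϵ/13)

Suppose ϵ > 0. We seek δ > 0 with 0 < |y − 6| < δ ⇒ |y² − 36| < ϵ.
Factor: y² − 36 = (y − 6)(y + 6), so |y² − 36| = |y − 6|·|y + 6|.
Restrict δ ≤ 1. Then |y − 6| < 1 gives |y| < 7, so by the triangle inequality |y + 6| ≤ 7 + 6 = 13.
Hence |y² − 36| ≤ 13|y − 6|, which is < ϵ once |y − 6| < ϵ/13.
Take δ = min(1, ϵ/13). If 0 < |y − 6| < δ then both bounds hold and |y² − 36| ≤ 13|y − 6| < 13·(ϵ/13) = ϵ.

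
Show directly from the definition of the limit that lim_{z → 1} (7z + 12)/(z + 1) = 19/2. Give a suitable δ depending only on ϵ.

Fix ϵ > 0. We want δ > 0 with 0 < |z − 1| < δ ⇒ |(7z + 12)/(z + 1) − (19/2)| < ϵ.
Combining over a common denominator, (7z + 12)/(z + 1) − (19/2) = [(7z + 12)·2 − 19·(z + 1)] / [2·(z + 1)] = -5(z − 1) / (2(z + 1)).
So |(7z + 12)/(z + 1) − (19/2)| = 5|z − 1| / (2·|z + 1|).
Require δ ≤ 1, so |z + 1| ≥ |2| − |z − 1| > 2 − 1 = 1.
Hence |(7z + 12)/(z + 1) − (19/2)| < 5|z − 1|/(2·1) = (5/2)|z − 1|, which is < ϵ once |z − 1| < (2/5)ϵ.
Take δ = min(1, (2/5)ϵ). Then 0 < |z − 1| < δ forces both bounds, so |(7z + 12)/(z + 1) − (19/2)| < ϵ.

δ = min(1, (2/5)ϵ)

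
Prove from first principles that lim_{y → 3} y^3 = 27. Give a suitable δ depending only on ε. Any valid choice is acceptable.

Fix ε > 0. We seek δ > 0 with 0 < |y − 3| < δ ⇒ |y^3 − 27| < ε.
Factor: y^3 − 27 = (y − 3)(y^2 + 3y + 9), so |y^3 − 27| = |y − 3|·|y^2 + 3y + 9|.
Restrict δ ≤ 1. Then |y − 3| < 1 gives |y| < 4, so by the triangle inequality |y^2 + 3y + 9| ≤ 4^2 + 3·4 + 9 = 37.
Hence |y^3 − 27| ≤ 37|y − 3|, which is < ε once |y − 3| < ε/37.
Take δ = min(1, ε/37). If 0 < |y − 3| < δ then both bounds hold and |y^3 − 27| ≤ 37|y − 3| < 37·(ε/37) = ε.

δ = min(1, ε/37)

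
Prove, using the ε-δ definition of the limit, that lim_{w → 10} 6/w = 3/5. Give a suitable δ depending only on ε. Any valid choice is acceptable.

δ = min(5, (25/3)ε)

Let ε > 0 be given. We seek δ > 0 such that 0 < |w − 10| < δ implies |6/w − (3/5)| < ε.
|6/w − (3/5)| = 6·|10 − w|/(10·|w|) = 6|w − 10|/(10|w|).
Require δ ≤ 5 so that |w| > 10 − 5 = 5, hence 10|w| > 50.
Then |6/w − (3/5)| < 6|w − 10|/50, which is < ε when |w − 10| < (25/3)ε.
Take δ = min(5, (25/3)ε). Then 0 < |w − 10| < δ gives both |w − 10| < 5 and |w − 10| < (25/3)ε, so |6/w − (3/5)| < ε.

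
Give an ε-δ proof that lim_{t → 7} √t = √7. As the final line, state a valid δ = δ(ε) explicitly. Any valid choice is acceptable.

δ = min(7, √7·ε)

Suppose ε > 0. We want δ > 0 such that 0 < |t − 7| < δ implies |√t − √7| < ε.
Rationalise: √t − √7 = (t − 7)/(√t + √7), so |√t − √7| = |t − 7|/(√t + √7).
Restrict δ ≤ 7 so that |t − 7| < 7 forces t > 0, and then √t + √7 > √7.
Hence |√t − √7| < |t − 7|/√7, which is < ε once |t − 7| < √7·ε.
Take δ = min(7, √7·ε). If 0 < |t − 7| < δ then t > 0 and |√t − √7| < |t − 7|/√7 < ε.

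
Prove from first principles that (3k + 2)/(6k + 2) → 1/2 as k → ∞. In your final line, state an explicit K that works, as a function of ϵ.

K = (1/6)/ϵ

Fix ϵ > 0. For k ≥ 1, |(3k + 2)/(6k + 2) − (1/2)| = |6|/(6(6k + 2)) = 6/(6(6k + 2)).
Since 6k + 2 ≥ 6k for k ≥ 1, this is ≤ 6/(6·6k) = (1/6)/k.
So |(3k + 2)/(6k + 2) − (1/2)| < ϵ whenever k > (1/6)/ϵ.
Take K = (1/6)/ϵ. If k > K then |(3k + 2)/(6k + 2) − (1/2)| ≤ (1/6)/k < ϵ.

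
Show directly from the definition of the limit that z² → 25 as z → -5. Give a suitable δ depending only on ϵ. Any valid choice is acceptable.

Fix ϵ > 0. We seek δ > 0 with 0 < |z + 5| < δ ⇒ |z² − 25| < ϵ.
Factor: z² − 25 = (z + 5)(z - 5), so |z² − 25| = |z + 5|·|z - 5|.
Impose δ ≤ 2 so that |z| < 7; then |z - 5| ≤ 12.
Hence |z² − 25| ≤ 12|z + 5|, which is < ϵ once |z + 5| < ϵ/12.
Take δ = min(2, ϵ/12). If 0 < |z + 5| < δ then both bounds hold and |z² − 25| ≤ 12|z + 5| < 12·(ϵ/12) = ϵ.

δ = min(2, ϵ/12)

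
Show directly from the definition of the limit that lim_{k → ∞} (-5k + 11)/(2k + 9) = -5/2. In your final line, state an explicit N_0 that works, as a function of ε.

Let ε > 0 be given. For k ≥ 1, |(-5k + 11)/(2k + 9) + 5/2| = |67|/(2(2k + 9)) = 67/(2(2k + 9)).
Since 2k + 9 ≥ 2k for k ≥ 1, this is ≤ 67/(2·2k) = (67/4)/k.
So |(-5k + 11)/(2k + 9) + 5/2| < ε whenever k > (67/4)/ε.
Take N_0 = (67/4)/ε. If k > N_0 then |(-5k + 11)/(2k + 9) + 5/2| ≤ (67/4)/k < ε.

N_0 = (67/4)/ε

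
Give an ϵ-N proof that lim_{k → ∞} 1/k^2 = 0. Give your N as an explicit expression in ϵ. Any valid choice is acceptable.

N = (1/ϵ)^{1/2}

Let ϵ > 0. For k ≥ 1, |1/k^2 − 0| = 1/k^2.
1/k^2 < ϵ ⇔ k^2 > 1/ϵ ⇔ k > (1/ϵ)^{1/2}.
Take N = (1/ϵ)^{1/2}. Then k > N implies 1/k^2 < ϵ.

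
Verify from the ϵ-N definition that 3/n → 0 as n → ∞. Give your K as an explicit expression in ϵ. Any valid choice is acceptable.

Suppose ϵ > 0. For n ≥ 1, |3/n − 0| = 3/(n) ≤ 3/n.
We need 3/n < ϵ, i.e. n > 3/ϵ.
Take K = 3/ϵ. If n > K then |3/n| ≤ 3/n < ϵ.

K = 3/ϵ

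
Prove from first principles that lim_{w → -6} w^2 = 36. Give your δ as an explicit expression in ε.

δ = min(1, ε/13)

Let ε > 0. We seek δ > 0 with 0 < |w + 6| < δ ⇒ |w^2 − 36| < ε.
Factor: w^2 − 36 = (w + 6)(w - 6), so |w^2 − 36| = |w + 6|·|w - 6|.
Restrict δ ≤ 1. Then |w + 6| < 1 gives |w| < 7, so by the triangle inequality |w - 6| ≤ 7 + 6 = 13.
Hence |w^2 − 36| ≤ 13|w + 6|, which is < ε once |w + 6| < ε/13.
Take δ = min(1, ε/13). If 0 < |w + 6| < δ then both bounds hold and |w^2 − 36| ≤ 13|w + 6| < 13·(ε/13) = ε.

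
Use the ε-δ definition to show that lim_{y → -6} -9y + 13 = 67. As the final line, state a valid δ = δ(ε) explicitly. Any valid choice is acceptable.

δ = ε/9

Let ε > 0. We need δ > 0 so that 0 < |y + 6| < δ implies |(-9y + 13) − 67| < ε.
|(-9y + 13) − 67| = |-9y - 54| = 9|y + 6|.
So 9|y + 6| < ε exactly when |y + 6| < ε/9.
Take δ = ε/9. If 0 < |y + 6| < δ then |(-9y + 13) − 67| = 9|y + 6| < 9·(ε/9) = ε.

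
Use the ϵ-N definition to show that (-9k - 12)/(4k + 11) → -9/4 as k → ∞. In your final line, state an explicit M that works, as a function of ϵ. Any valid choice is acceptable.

M = (51/16)/ϵ

Fix ϵ > 0. For k ≥ 1, |(-9k - 12)/(4k + 11) + 9/4| = |51|/(4(4k + 11)) = 51/(4(4k + 11)).
Since 4k + 11 ≥ 4k for k ≥ 1, this is ≤ 51/(4·4k) = (51/16)/k.
So |(-9k - 12)/(4k + 11) + 9/4| < ϵ whenever k > (51/16)/ϵ.
Take M = (51/16)/ϵ. If k > M then |(-9k - 12)/(4k + 11) + 9/4| ≤ (51/16)/k < ϵ.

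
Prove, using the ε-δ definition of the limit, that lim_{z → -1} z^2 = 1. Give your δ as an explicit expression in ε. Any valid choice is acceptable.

δ = min(1, ε/3)

Suppose ε > 0. We seek δ > 0 with 0 < |z + 1| < δ ⇒ |z^2 − 1| < ε.
Factor: z^2 − 1 = (z + 1)(z - 1), so |z^2 − 1| = |z + 1|·|z - 1|.
Restrict δ ≤ 1. Then |z + 1| < 1 gives |z| < 2, so by the triangle inequality |z - 1| ≤ 2 + 1 = 3.
Hence |z^2 − 1| ≤ 3|z + 1|, which is < ε once |z + 1| < ε/3.
Take δ = min(1, ε/3). If 0 < |z + 1| < δ then both bounds hold and |z^2 − 1| ≤ 3|z + 1| < 3·(ε/3) = ε.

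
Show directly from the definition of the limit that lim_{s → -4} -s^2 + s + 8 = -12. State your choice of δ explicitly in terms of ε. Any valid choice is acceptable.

Fix ε > 0. We want δ > 0 such that 0 < |s + 4| < δ implies |(-s^2 + s + 8) + 12| < ε.
(-s^2 + s + 8) + 12 = -s^2 + s + 20 = (s + 4)(-s + 5).
So |(-s^2 + s + 8) + 12| = |s + 4|·|-s + 5|.
Require δ ≤ 1. Then |s + 4| < 1 gives |s| < 5, and by the triangle inequality |-s + 5| ≤ 5 + 5 = 10.
Hence |(-s^2 + s + 8) + 12| ≤ 10|s + 4| < ε provided |s + 4| < ε/10.
Choosing δ = min(1, ε/10) ensures both conditions, hence |(-s^2 + s + 8) + 12| < ε.

δ = min(1, ε/10)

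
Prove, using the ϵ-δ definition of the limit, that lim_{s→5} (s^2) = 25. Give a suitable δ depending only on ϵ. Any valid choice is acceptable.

δ = min(1, ϵ/11)

Let ϵ > 0 be given. We seek δ > 0 with 0 < |s − 5| < δ ⇒ |s^2 − 25| < ϵ.
Factor: s^2 − 25 = (s − 5)(s + 5), so |s^2 − 25| = |s − 5|·|s + 5|.
Restrict δ ≤ 1. Then |s − 5| < 1 gives |s| < 6, so by the triangle inequality |s + 5| ≤ 6 + 5 = 11.
Hence |s^2 − 25| ≤ 11|s − 5|, which is < ϵ once |s − 5| < ϵ/11.
Take δ = min(1, ϵ/11). If 0 < |s − 5| < δ then both bounds hold and |s^2 − 25| ≤ 11|s − 5| < 11·(ϵ/11) = ϵ.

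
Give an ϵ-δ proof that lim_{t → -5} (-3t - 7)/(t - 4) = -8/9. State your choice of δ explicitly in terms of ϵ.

δ = min(9/2, (81/38)ϵ)

Let ϵ > 0 be given. We want δ > 0 with 0 < |t + 5| < δ ⇒ |(-3t - 7)/(t - 4) + 8/9| < ϵ.
Combining over a common denominator, (-3t - 7)/(t - 4) + 8/9 = [(-3t - 7)·(-9) − 8·(t - 4)] / [(-9)·(t - 4)] = 19(t + 5) / ((-9)(t - 4)).
So |(-3t - 7)/(t - 4) + 8/9| = 19|t + 5| / (9·|t − 4|).
Require δ ≤ 9/2, so |t − 4| ≥ |-9| − |t + 5| > 9 − 9/2 = 9/2.
Hence |(-3t - 7)/(t - 4) + 8/9| < 19|t + 5|/(9·(9/2)) = (38/81)|t + 5|, which is < ϵ once |t + 5| < (81/38)ϵ.
Take δ = min(9/2, (81/38)ϵ). Then 0 < |t + 5| < δ forces both bounds, so |(-3t - 7)/(t - 4) + 8/9| < ϵ.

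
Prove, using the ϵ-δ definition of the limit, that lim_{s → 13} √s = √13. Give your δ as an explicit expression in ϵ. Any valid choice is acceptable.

δ = min(13, √13·ϵ)

Suppose ϵ > 0. We want δ > 0 such that 0 < |s − 13| < δ implies |√s − √13| < ϵ.
Multiplying by the conjugate, |√s − √13| = |s − 13|/(√s + √13).
Restrict δ ≤ 13 so that |s − 13| < 13 forces s > 0, and then √s + √13 > √13.
Hence |√s − √13| < |s − 13|/√13, which is < ϵ once |s − 13| < √13·ϵ.
Take δ = min(13, √13·ϵ). If 0 < |s − 13| < δ then s > 0 and |√s − √13| < |s − 13|/√13 < ϵ.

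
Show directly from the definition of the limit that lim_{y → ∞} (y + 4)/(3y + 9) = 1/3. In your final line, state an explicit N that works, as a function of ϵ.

N = (1/3)/ϵ

Suppose ϵ > 0. We seek N > 0 such that y > N implies |(y + 4)/(3y + 9) − (1/3)| < ϵ.
(y + 4)/(3y + 9) − (1/3) = (3(y + 4) − (3y + 9)) / (3(3y + 9)) = 3/(3(3y + 9)).
For y > 0 we have 3y + 9 > 3y, so |(y + 4)/(3y + 9) − (1/3)| = 3/(3(3y + 9)) < 3/(3·3y) = (1/3)/y.
Thus |(y + 4)/(3y + 9) − (1/3)| < ϵ whenever y > (1/3)/ϵ.
Take N = (1/3)/ϵ. If y > N then |(y + 4)/(3y + 9) − (1/3)| < (1/3)/y < ϵ.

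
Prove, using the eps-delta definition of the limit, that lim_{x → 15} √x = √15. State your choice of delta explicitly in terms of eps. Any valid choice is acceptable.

delta = min(15, √15·eps)

Suppose eps > 0. We want delta > 0 such that 0 < |x − 15| < delta implies |√x − √15| < eps.
Multiplying by the conjugate, |√x − √15| = |x − 15|/(√x + √15).
Restrict delta ≤ 15 so that |x − 15| < 15 forces x > 0, and then √x + √15 > √15.
Hence |√x − √15| < |x − 15|/√15, which is < eps once |x − 15| < √15·eps.
Take delta = min(15, √15·eps). If 0 < |x − 15| < delta then x > 0 and |√x − √15| < |x − 15|/√15 < eps.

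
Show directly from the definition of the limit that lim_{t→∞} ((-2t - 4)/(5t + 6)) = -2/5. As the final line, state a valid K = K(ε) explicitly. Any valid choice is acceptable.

Let ε > 0. We seek K > 0 such that t > K implies |(-2t - 4)/(5t + 6) + 2/5| < ε.
(-2t - 4)/(5t + 6) + 2/5 = (5(-2t - 4) − (-2)(5t + 6)) / (5(5t + 6)) = -8/(5(5t + 6)).
For t > 0 we have 5t + 6 > 5t, so |(-2t - 4)/(5t + 6) + 2/5| = 8/(5(5t + 6)) < 8/(5·5t) = (8/25)/t.
Thus |(-2t - 4)/(5t + 6) + 2/5| < ε whenever t > (8/25)/ε.
Take K = (8/25)/ε. If t > K then |(-2t - 4)/(5t + 6) + 2/5| < (8/25)/t < ε.

K = (8/25)/ε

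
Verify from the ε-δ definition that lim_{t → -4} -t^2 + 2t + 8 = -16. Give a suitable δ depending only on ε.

δ = min(1, ε/11)

Let ε > 0. We want δ > 0 such that 0 < |t + 4| < δ implies |(-t^2 + 2t + 8) + 16| < ε.
(-t^2 + 2t + 8) + 16 = -t^2 + 2t + 24 = (t + 4)(-t + 6).
So |(-t^2 + 2t + 8) + 16| = |t + 4|·|-t + 6|.
Assume first that |t + 4| < 1, so |t| < 5. Then |-t + 6| ≤ 5 + 6 = 11.
Hence |(-t^2 + 2t + 8) + 16| ≤ 11|t + 4| < ε provided |t + 4| < ε/11.
Choosing δ = min(1, ε/11) ensures both conditions, hence |(-t^2 + 2t + 8) + 16| < ε.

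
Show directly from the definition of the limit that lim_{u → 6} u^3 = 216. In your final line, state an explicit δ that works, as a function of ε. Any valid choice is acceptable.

Suppose ε > 0. We seek δ > 0 with 0 < |u − 6| < δ ⇒ |u^3 − 216| < ε.
Factor: u^3 − 216 = (u − 6)(u^2 + 6u + 36), so |u^3 − 216| = |u − 6|·|u^2 + 6u + 36|.
Restrict δ ≤ 1. Then |u − 6| < 1 gives |u| < 7, so by the triangle inequality |u^2 + 6u + 36| ≤ 7^2 + 6·7 + 36 = 127.
Hence |u^3 − 216| ≤ 127|u − 6|, which is < ε once |u − 6| < ε/127.
Take δ = min(1, ε/127). If 0 < |u − 6| < δ then both bounds hold and |u^3 − 216| ≤ 127|u − 6| < 127·(ε/127) = ε.

δ = min(1, ε/127)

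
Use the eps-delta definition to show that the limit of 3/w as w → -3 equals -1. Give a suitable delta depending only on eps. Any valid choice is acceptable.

Let eps > 0 be given. We seek delta > 0 such that 0 < |w + 3| < delta implies |3/w + 1| < eps.
|3/w + 1| = 3·|-3 − w|/(3·|w|) = 3|w + 3|/(3|w|).
Restrict delta ≤ 3/2. Then |w + 3| < 3/2 gives |w| > 3/2, so 3|w| > 9/2.
Then |3/w + 1| < 3|w + 3|/(9/2), which is < eps when |w + 3| < (3/2)eps.
Take delta = min(3/2, (3/2)eps). Then 0 < |w + 3| < delta gives both |w + 3| < 3/2 and |w + 3| < (3/2)eps, so |3/w + 1| < eps.

delta = min(3/2, (3/2)eps)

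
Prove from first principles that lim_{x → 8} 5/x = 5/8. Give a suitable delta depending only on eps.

delta = min(4, (32/5)eps)

Let eps > 0. We seek delta > 0 such that 0 < |x − 8| < delta implies |5/x − (5/8)| < eps.
|5/x − (5/8)| = 5·|8 − x|/(8·|x|) = 5|x − 8|/(8|x|).
Require delta ≤ 4 so that |x| > 8 − 4 = 4, hence 8|x| > 32.
Then |5/x − (5/8)| < 5|x − 8|/32, which is < eps when |x − 8| < (32/5)eps.
Take delta = min(4, (32/5)eps). Then 0 < |x − 8| < delta gives both |x − 8| < 4 and |x − 8| < (32/5)eps, so |5/x − (5/8)| < eps.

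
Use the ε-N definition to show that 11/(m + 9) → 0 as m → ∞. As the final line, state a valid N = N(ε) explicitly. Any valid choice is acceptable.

N = 11/ε

Let ε > 0. For m ≥ 1, |11/(m + 9) − 0| = 11/(m + 9) ≤ 11/m.
We need 11/m < ε, i.e. m > 11/ε.
Take N = 11/ε. If m > N then |11/(m + 9)| ≤ 11/m < ε.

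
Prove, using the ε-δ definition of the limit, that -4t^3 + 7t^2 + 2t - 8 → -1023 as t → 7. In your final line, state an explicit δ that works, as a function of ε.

Suppose ε > 0. We want δ > 0 such that 0 < |t − 7| < δ implies |(-4t^3 + 7t^2 + 2t - 8) + 1023| < ε.
(-4t^3 + 7t^2 + 2t - 8) + 1023 = -4t^3 + 7t^2 + 2t + 1015 = (t − 7)(-4t^2 - 21t - 145).
So |(-4t^3 + 7t^2 + 2t - 8) + 1023| = |t − 7|·|-4t^2 - 21t - 145|.
Require δ ≤ 1. Then |t − 7| < 1 gives |t| < 8, and by the triangle inequality |-4t^2 - 21t - 145| ≤ 4·8^2 + 21·8 + 145 = 569.
Hence |(-4t^3 + 7t^2 + 2t - 8) + 1023| ≤ 569|t − 7| < ε provided |t − 7| < ε/569.
Take δ = min(1, ε/569). Then 0 < |t − 7| < δ gives both |t − 7| < 1 and |t − 7| < ε/569, so |(-4t^3 + 7t^2 + 2t - 8) + 1023| < ε.

δ = min(1, ε/569)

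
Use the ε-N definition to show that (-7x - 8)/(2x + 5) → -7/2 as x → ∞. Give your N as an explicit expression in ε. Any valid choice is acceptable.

N = (19/4)/ε

Suppose ε > 0. We seek N > 0 such that x > N implies |(-7x - 8)/(2x + 5) + 7/2| < ε.
(-7x - 8)/(2x + 5) + 7/2 = (2(-7x - 8) − (-7)(2x + 5)) / (2(2x + 5)) = 19/(2(2x + 5)).
For x > 0 we have 2x + 5 > 2x, so |(-7x - 8)/(2x + 5) + 7/2| = 19/(2(2x + 5)) < 19/(2·2x) = (19/4)/x.
Thus |(-7x - 8)/(2x + 5) + 7/2| < ε whenever x > (19/4)/ε.
Take N = (19/4)/ε. If x > N then |(-7x - 8)/(2x + 5) + 7/2| < (19/4)/x < ε.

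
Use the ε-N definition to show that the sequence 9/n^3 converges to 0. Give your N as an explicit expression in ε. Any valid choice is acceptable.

N = (9/ε)^{1/3}

Let ε > 0 be given. For n ≥ 1, |9/n^3 − 0| = 9/n^3.
9/n^3 < ε ⇔ n^3 > 9/ε ⇔ n > (9/ε)^{1/3}.
Take N = (9/ε)^{1/3}. Then n > N implies 9/n^3 < ε.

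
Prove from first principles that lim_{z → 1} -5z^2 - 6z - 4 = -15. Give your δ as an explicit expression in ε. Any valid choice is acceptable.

δ = min(2, ε/26)

Fix ε > 0. We want δ > 0 such that 0 < |z − 1| < δ implies |(-5z^2 - 6z - 4) + 15| < ε.
(-5z^2 - 6z - 4) + 15 = -5z^2 - 6z + 11 = (z − 1)(-5z - 11).
So |(-5z^2 - 6z - 4) + 15| = |z − 1|·|-5z - 11|.
Require δ ≤ 2. Then |z − 1| < 2 gives |z| < 3, and by the triangle inequality |-5z - 11| ≤ 5·3 + 11 = 26.
Hence |(-5z^2 - 6z - 4) + 15| ≤ 26|z − 1| < ε provided |z − 1| < ε/26.
Take δ = min(2, ε/26). Then 0 < |z − 1| < δ gives both |z − 1| < 2 and |z − 1| < ε/26, so |(-5z^2 - 6z - 4) + 15| < ε.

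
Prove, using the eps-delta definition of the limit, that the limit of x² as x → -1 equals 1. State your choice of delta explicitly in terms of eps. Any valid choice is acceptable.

Let eps > 0 be given. We seek delta > 0 with 0 < |x + 1| < delta ⇒ |x² − 1| < eps.
Factor: x² − 1 = (x + 1)(x - 1), so |x² − 1| = |x + 1|·|x - 1|.
Impose delta ≤ 1 so that |x| < 2; then |x - 1| ≤ 3.
Hence |x² − 1| ≤ 3|x + 1|, which is < eps once |x + 1| < eps/3.
Take delta = min(1, eps/3). If 0 < |x + 1| < delta then both bounds hold and |x² − 1| ≤ 3|x + 1| < 3·(eps/3) = eps.

delta = min(1, eps/3)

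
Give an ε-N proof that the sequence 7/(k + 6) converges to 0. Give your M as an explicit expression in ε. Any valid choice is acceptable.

M = 7/ε

Suppose ε > 0. For k ≥ 1, |7/(k + 6) − 0| = 7/(k + 6) ≤ 7/k.
We need 7/k < ε, i.e. k > 7/ε.
Take M = 7/ε. If k > M then |7/(k + 6)| ≤ 7/k < ε.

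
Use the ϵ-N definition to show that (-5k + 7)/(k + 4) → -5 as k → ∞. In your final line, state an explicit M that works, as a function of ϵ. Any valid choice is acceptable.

Let ϵ > 0. For k ≥ 1, |(-5k + 7)/(k + 4) + 5| = |27|/((k + 4)) = 27/((k + 4)).
Since k + 4 ≥ k for k ≥ 1, this is ≤ 27/(k) = 27/k.
So |(-5k + 7)/(k + 4) + 5| < ϵ whenever k > 27/ϵ.
Take M = 27/ϵ. If k > M then |(-5k + 7)/(k + 4) + 5| ≤ 27/k < ϵ.

M = 27/ϵ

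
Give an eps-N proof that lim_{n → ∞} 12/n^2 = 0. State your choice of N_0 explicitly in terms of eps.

Let eps > 0. For n ≥ 1, |12/n^2 − 0| = 12/n^2.
12/n^2 < eps ⇔ n^2 > 12/eps ⇔ n > (12/eps)^{1/2}.
Take N_0 = (12/eps)^{1/2}. Then n > N_0 implies 12/n^2 < eps.

N_0 = (12/eps)^{1/2}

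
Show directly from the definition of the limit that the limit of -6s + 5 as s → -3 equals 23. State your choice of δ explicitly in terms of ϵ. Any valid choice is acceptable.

Fix ϵ > 0. We need δ > 0 so that 0 < |s + 3| < δ implies |(-6s + 5) − 23| < ϵ.
Since (-6s + 5) − 23 = -6(s + 3), we have |(-6s + 5) − 23| = 6|s + 3|.
So 6|s + 3| < ϵ exactly when |s + 3| < ϵ/6.
Choosing δ = ϵ/6 gives |(-6s + 5) − 23| = 6|s + 3| < ϵ whenever |s + 3| < δ.

δ = ϵ/6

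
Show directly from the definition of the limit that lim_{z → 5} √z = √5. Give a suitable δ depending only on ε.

δ = min(5, √5·ε)

Suppose ε > 0. We want δ > 0 such that 0 < |z − 5| < δ implies |√z − √5| < ε.
Multiplying by the conjugate, |√z − √5| = |z − 5|/(√z + √5).
Restrict δ ≤ 5 so that |z − 5| < 5 forces z > 0, and then √z + √5 > √5.
Hence |√z − √5| < |z − 5|/√5, which is < ε once |z − 5| < √5·ε.
Take δ = min(5, √5·ε). If 0 < |z − 5| < δ then z > 0 and |√z − √5| < |z − 5|/√5 < ε.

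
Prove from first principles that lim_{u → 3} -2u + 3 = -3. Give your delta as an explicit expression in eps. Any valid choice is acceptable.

delta = eps/2

Fix eps > 0. We need delta > 0 so that 0 < |u − 3| < delta implies |(-2u + 3) + 3| < eps.
|(-2u + 3) + 3| = |-2u + 6| = 2|u − 3|.
Thus it suffices that |u − 3| < eps/2.
Take delta = eps/2. If 0 < |u − 3| < delta then |(-2u + 3) + 3| = 2|u − 3| < 2·(eps/2) = eps.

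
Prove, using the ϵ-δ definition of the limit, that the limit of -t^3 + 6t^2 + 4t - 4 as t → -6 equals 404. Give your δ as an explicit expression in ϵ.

Fix ϵ > 0. We want δ > 0 such that 0 < |t + 6| < δ implies |(-t^3 + 6t^2 + 4t - 4) − 404| < ϵ.
(-t^3 + 6t^2 + 4t - 4) − 404 = -t^3 + 6t^2 + 4t - 408 = (t + 6)(-t^2 + 12t - 68).
So |(-t^3 + 6t^2 + 4t - 4) − 404| = |t + 6|·|-t^2 + 12t - 68|.
Assume first that |t + 6| < 2, so |t| < 8. Then |-t^2 + 12t - 68| ≤ 8^2 + 12·8 + 68 = 228.
Hence |(-t^3 + 6t^2 + 4t - 4) − 404| ≤ 228|t + 6| < ϵ provided |t + 6| < ϵ/228.
Take δ = min(2, ϵ/228). Then 0 < |t + 6| < δ gives both |t + 6| < 2 and |t + 6| < ϵ/228, so |(-t^3 + 6t^2 + 4t - 4) − 404| < ϵ.

δ = min(2, ϵ/228)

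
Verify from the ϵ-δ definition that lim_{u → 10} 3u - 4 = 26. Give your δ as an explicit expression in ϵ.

Let ϵ > 0. We need δ > 0 so that 0 < |u − 10| < δ implies |(3u - 4) − 26| < ϵ.
|(3u - 4) − 26| = |3u - 30| = 3|u − 10|.
So 3|u − 10| < ϵ exactly when |u − 10| < ϵ/3.
Take δ = ϵ/3. If 0 < |u − 10| < δ then |(3u - 4) − 26| = 3|u − 10| < 3·(ϵ/3) = ϵ.

δ = ϵ/3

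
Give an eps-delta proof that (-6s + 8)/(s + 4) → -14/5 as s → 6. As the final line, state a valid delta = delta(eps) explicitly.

delta = min(5, (25/16)eps)

Let eps > 0 be given. We want delta > 0 with 0 < |s − 6| < delta ⇒ |(-6s + 8)/(s + 4) + 14/5| < eps.
Combining over a common denominator, (-6s + 8)/(s + 4) + 14/5 = [(-6s + 8)·10 − (-28)·(s + 4)] / [10·(s + 4)] = -32(s − 6) / (10(s + 4)).
So |(-6s + 8)/(s + 4) + 14/5| = 32|s − 6| / (10·|s + 4|).
Require delta ≤ 5, so |s + 4| ≥ |10| − |s − 6| > 10 − 5 = 5.
Hence |(-6s + 8)/(s + 4) + 14/5| < 32|s − 6|/(10·5) = (16/25)|s − 6|, which is < eps once |s − 6| < (25/16)eps.
Take delta = min(5, (25/16)eps). Then 0 < |s − 6| < delta forces both bounds, so |(-6s + 8)/(s + 4) + 14/5| < eps.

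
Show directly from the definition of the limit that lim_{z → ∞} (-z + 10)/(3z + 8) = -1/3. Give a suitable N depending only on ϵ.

Let ϵ > 0. We seek N > 0 such that z > N implies |(-z + 10)/(3z + 8) + 1/3| < ϵ.
(-z + 10)/(3z + 8) + 1/3 = (3(-z + 10) − (-1)(3z + 8)) / (3(3z + 8)) = 38/(3(3z + 8)).
For z > 0 we have 3z + 8 > 3z, so |(-z + 10)/(3z + 8) + 1/3| = 38/(3(3z + 8)) < 38/(3·3z) = (38/9)/z.
Thus |(-z + 10)/(3z + 8) + 1/3| < ϵ whenever z > (38/9)/ϵ.
Take N = (38/9)/ϵ. If z > N then |(-z + 10)/(3z + 8) + 1/3| < (38/9)/z < ϵ.

N = (38/9)/ϵ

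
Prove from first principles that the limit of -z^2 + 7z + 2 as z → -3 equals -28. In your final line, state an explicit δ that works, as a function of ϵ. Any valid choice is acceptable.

δ = min(1, ϵ/14)

Let ϵ > 0. We want δ > 0 such that 0 < |z + 3| < δ implies |(-z^2 + 7z + 2) + 28| < ϵ.
(-z^2 + 7z + 2) + 28 = -z^2 + 7z + 30 = (z + 3)(-z + 10).
So |(-z^2 + 7z + 2) + 28| = |z + 3|·|-z + 10|.
Assume first that |z + 3| < 1, so |z| < 4. Then |-z + 10| ≤ 4 + 10 = 14.
Hence |(-z^2 + 7z + 2) + 28| ≤ 14|z + 3| < ϵ provided |z + 3| < ϵ/14.
Take δ = min(1, ϵ/14). Then 0 < |z + 3| < δ gives both |z + 3| < 1 and |z + 3| < ϵ/14, so |(-z^2 + 7z + 2) + 28| < ϵ.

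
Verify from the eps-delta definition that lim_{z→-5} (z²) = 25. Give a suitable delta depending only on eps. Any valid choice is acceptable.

delta = min(1, eps/11)

Let eps > 0 be given. We seek delta > 0 with 0 < |z + 5| < delta ⇒ |z² − 25| < eps.
Factor: z² − 25 = (z + 5)(z - 5), so |z² − 25| = |z + 5|·|z - 5|.
Impose delta ≤ 1 so that |z| < 6; then |z - 5| ≤ 11.
Hence |z² − 25| ≤ 11|z + 5|, which is < eps once |z + 5| < eps/11.
Take delta = min(1, eps/11). If 0 < |z + 5| < delta then both bounds hold and |z² − 25| ≤ 11|z + 5| < 11·(eps/11) = eps.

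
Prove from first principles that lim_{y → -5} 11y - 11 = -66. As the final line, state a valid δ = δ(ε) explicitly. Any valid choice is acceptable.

δ = ε/11

Suppose ε > 0. We need δ > 0 so that 0 < |y + 5| < δ implies |(11y - 11) + 66| < ε.
|(11y - 11) + 66| = |11y + 55| = 11|y + 5|.
So 11|y + 5| < ε exactly when |y + 5| < ε/11.
Choosing δ = ε/11 gives |(11y - 11) + 66| = 11|y + 5| < ε whenever |y + 5| < δ.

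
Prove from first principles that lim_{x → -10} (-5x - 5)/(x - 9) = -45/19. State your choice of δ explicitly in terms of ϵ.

Fix ϵ > 0. We want δ > 0 with 0 < |x + 10| < δ ⇒ |(-5x - 5)/(x - 9) + 45/19| < ϵ.
Combining over a common denominator, (-5x - 5)/(x - 9) + 45/19 = [(-5x - 5)·(-19) − 45·(x - 9)] / [(-19)·(x - 9)] = 50(x + 10) / ((-19)(x - 9)).
So |(-5x - 5)/(x - 9) + 45/19| = 50|x + 10| / (19·|x − 9|).
Require δ ≤ 19/2, so |x − 9| ≥ |-19| − |x + 10| > 19 − 19/2 = 19/2.
Hence |(-5x - 5)/(x - 9) + 45/19| < 50|x + 10|/(19·(19/2)) = (100/361)|x + 10|, which is < ϵ once |x + 10| < (361/100)ϵ.
Take δ = min(19/2, (361/100)ϵ). Then 0 < |x + 10| < δ forces both bounds, so |(-5x - 5)/(x - 9) + 45/19| < ϵ.

δ = min(19/2, (361/100)ϵ)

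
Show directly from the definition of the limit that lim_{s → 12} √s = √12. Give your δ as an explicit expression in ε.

δ = min(12, √12·ε)

Let ε > 0 be given. We want δ > 0 such that 0 < |s − 12| < δ implies |√s − √12| < ε.
Multiplying by the conjugate, |√s − √12| = |s − 12|/(√s + √12).
Restrict δ ≤ 12 so that |s − 12| < 12 forces s > 0, and then √s + √12 > √12.
Hence |√s − √12| < |s − 12|/√12, which is < ε once |s − 12| < √12·ε.
Take δ = min(12, √12·ε). If 0 < |s − 12| < δ then s > 0 and |√s − √12| < |s − 12|/√12 < ε.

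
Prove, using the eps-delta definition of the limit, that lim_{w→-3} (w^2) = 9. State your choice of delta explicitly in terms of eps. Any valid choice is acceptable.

delta = min(1, eps/7)

Suppose eps > 0. We seek delta > 0 with 0 < |w + 3| < delta ⇒ |w^2 − 9| < eps.
Factor: w^2 − 9 = (w + 3)(w - 3), so |w^2 − 9| = |w + 3|·|w - 3|.
Impose delta ≤ 1 so that |w| < 4; then |w - 3| ≤ 7.
Hence |w^2 − 9| ≤ 7|w + 3|, which is < eps once |w + 3| < eps/7.
Take delta = min(1, eps/7). If 0 < |w + 3| < delta then both bounds hold and |w^2 − 9| ≤ 7|w + 3| < 7·(eps/7) = eps.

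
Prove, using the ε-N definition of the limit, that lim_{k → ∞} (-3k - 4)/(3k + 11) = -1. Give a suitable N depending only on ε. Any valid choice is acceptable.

Suppose ε > 0. For k ≥ 1, |(-3k - 4)/(3k + 11) + 1| = |21|/(3(3k + 11)) = 21/(3(3k + 11)).
Since 3k + 11 ≥ 3k for k ≥ 1, this is ≤ 21/(3·3k) = (7/3)/k.
So |(-3k - 4)/(3k + 11) + 1| < ε whenever k > (7/3)/ε.
Take N = (7/3)/ε. If k > N then |(-3k - 4)/(3k + 11) + 1| ≤ (7/3)/k < ε.

N = (7/3)/ε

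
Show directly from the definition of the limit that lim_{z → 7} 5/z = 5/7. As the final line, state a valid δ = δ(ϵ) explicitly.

Fix ϵ > 0. We seek δ > 0 such that 0 < |z − 7| < δ implies |5/z − (5/7)| < ϵ.
|5/z − (5/7)| = 5·|7 − z|/(7·|z|) = 5|z − 7|/(7|z|).
Restrict δ ≤ 7/2. Then |z − 7| < 7/2 gives |z| > 7/2, so 7|z| > 49/2.
Then |5/z − (5/7)| < 5|z − 7|/(49/2), which is < ϵ when |z − 7| < (49/10)ϵ.
Take δ = min(7/2, (49/10)ϵ). Then 0 < |z − 7| < δ gives both |z − 7| < 7/2 and |z − 7| < (49/10)ϵ, so |5/z − (5/7)| < ϵ.

δ = min(7/2, (49/10)ϵ)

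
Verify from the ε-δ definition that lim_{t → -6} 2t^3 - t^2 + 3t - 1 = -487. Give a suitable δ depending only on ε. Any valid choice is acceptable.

δ = min(1, ε/270)

Fix ε > 0. We want δ > 0 such that 0 < |t + 6| < δ implies |(2t^3 - t^2 + 3t - 1) + 487| < ε.
(2t^3 - t^2 + 3t - 1) + 487 = 2t^3 - t^2 + 3t + 486 = (t + 6)(2t^2 - 13t + 81).
So |(2t^3 - t^2 + 3t - 1) + 487| = |t + 6|·|2t^2 - 13t + 81|.
Require δ ≤ 1. Then |t + 6| < 1 gives |t| < 7, and by the triangle inequality |2t^2 - 13t + 81| ≤ 2·7^2 + 13·7 + 81 = 270.
Hence |(2t^3 - t^2 + 3t - 1) + 487| ≤ 270|t + 6| < ε provided |t + 6| < ε/270.
Choosing δ = min(1, ε/270) ensures both conditions, hence |(2t^3 - t^2 + 3t - 1) + 487| < ε.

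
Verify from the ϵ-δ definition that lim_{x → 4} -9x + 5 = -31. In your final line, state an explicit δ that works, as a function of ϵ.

δ = ϵ/9

Let ϵ > 0 be given. We need δ > 0 so that 0 < |x − 4| < δ implies |(-9x + 5) + 31| < ϵ.
|(-9x + 5) + 31| = |-9x + 36| = 9|x − 4|.
So 9|x − 4| < ϵ exactly when |x − 4| < ϵ/9.
Choosing δ = ϵ/9 gives |(-9x + 5) + 31| = 9|x − 4| < ϵ whenever |x − 4| < δ.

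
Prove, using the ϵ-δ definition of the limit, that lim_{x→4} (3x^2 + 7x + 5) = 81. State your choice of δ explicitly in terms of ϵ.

δ = min(2, ϵ/37)

Suppose ϵ > 0. We want δ > 0 such that 0 < |x − 4| < δ implies |(3x^2 + 7x + 5) − 81| < ϵ.
(3x^2 + 7x + 5) − 81 = 3x^2 + 7x - 76 = (x − 4)(3x + 19).
So |(3x^2 + 7x + 5) − 81| = |x − 4|·|3x + 19|.
Assume first that |x − 4| < 2, so |x| < 6. Then |3x + 19| ≤ 3·6 + 19 = 37.
Hence |(3x^2 + 7x + 5) − 81| ≤ 37|x − 4| < ϵ provided |x − 4| < ϵ/37.
Choosing δ = min(2, ϵ/37) ensures both conditions, hence |(3x^2 + 7x + 5) − 81| < ϵ.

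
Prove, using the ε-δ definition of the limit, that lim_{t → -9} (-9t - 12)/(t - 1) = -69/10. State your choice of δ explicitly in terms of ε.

Suppose ε > 0. We want δ > 0 with 0 < |t + 9| < δ ⇒ |(-9t - 12)/(t - 1) + 69/10| < ε.
Combining over a common denominator, (-9t - 12)/(t - 1) + 69/10 = [(-9t - 12)·(-10) − 69·(t - 1)] / [(-10)·(t - 1)] = 21(t + 9) / ((-10)(t - 1)).
So |(-9t - 12)/(t - 1) + 69/10| = 21|t + 9| / (10·|t − 1|).
Restrict δ ≤ 5. Then |t + 9| < 5 gives |t − 1| = |(t + 9) + (-10)| ≥ 10 − 5 = 5.
Hence |(-9t - 12)/(t - 1) + 69/10| < 21|t + 9|/(10·5) = (21/50)|t + 9|, which is < ε once |t + 9| < (50/21)ε.
Take δ = min(5, (50/21)ε). Then 0 < |t + 9| < δ forces both bounds, so |(-9t - 12)/(t - 1) + 69/10| < ε.

δ = min(5, (50/21)ε)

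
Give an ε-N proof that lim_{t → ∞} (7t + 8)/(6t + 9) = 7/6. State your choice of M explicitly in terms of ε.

M = (5/12)/ε

Fix ε > 0. We seek M > 0 such that t > M implies |(7t + 8)/(6t + 9) − (7/6)| < ε.
(7t + 8)/(6t + 9) − (7/6) = (6(7t + 8) − 7(6t + 9)) / (6(6t + 9)) = -15/(6(6t + 9)).
For t > 0 we have 6t + 9 > 6t, so |(7t + 8)/(6t + 9) − (7/6)| = 15/(6(6t + 9)) < 15/(6·6t) = (5/12)/t.
Thus |(7t + 8)/(6t + 9) − (7/6)| < ε whenever t > (5/12)/ε.
Take M = (5/12)/ε. If t > M then |(7t + 8)/(6t + 9) − (7/6)| < (5/12)/t < ε.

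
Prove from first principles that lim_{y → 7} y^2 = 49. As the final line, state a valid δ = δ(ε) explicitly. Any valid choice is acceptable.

Let ε > 0. We seek δ > 0 with 0 < |y − 7| < δ ⇒ |y^2 − 49| < ε.
Factor: y^2 − 49 = (y − 7)(y + 7), so |y^2 − 49| = |y − 7|·|y + 7|.
Impose δ ≤ 1 so that |y| < 8; then |y + 7| ≤ 15.
Hence |y^2 − 49| ≤ 15|y − 7|, which is < ε once |y − 7| < ε/15.
Take δ = min(1, ε/15). If 0 < |y − 7| < δ then both bounds hold and |y^2 − 49| ≤ 15|y − 7| < 15·(ε/15) = ε.

δ = min(1, ε/15)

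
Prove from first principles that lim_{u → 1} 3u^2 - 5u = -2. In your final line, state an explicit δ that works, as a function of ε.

δ = min(1, ε/8)

Fix ε > 0. We want δ > 0 such that 0 < |u − 1| < δ implies |(3u^2 - 5u) + 2| < ε.
(3u^2 - 5u) + 2 = 3u^2 - 5u + 2 = (u − 1)(3u - 2).
So |(3u^2 - 5u) + 2| = |u − 1|·|3u - 2|.
Assume first that |u − 1| < 1, so |u| < 2. Then |3u - 2| ≤ 3·2 + 2 = 8.
Hence |(3u^2 - 5u) + 2| ≤ 8|u − 1| < ε provided |u − 1| < ε/8.
Take δ = min(1, ε/8). Then 0 < |u − 1| < δ gives both |u − 1| < 1 and |u − 1| < ε/8, so |(3u^2 - 5u) + 2| < ε.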